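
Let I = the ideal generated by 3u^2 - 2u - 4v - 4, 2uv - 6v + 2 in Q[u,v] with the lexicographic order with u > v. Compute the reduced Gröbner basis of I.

f_1 = 3u^2 - 2u - 4v - 4, LT = u^2.
f_2 = 2uv - 6v + 2, LT = uv.

S(f_1,f_2): lcm = u^2v. S = 7/3uv - u - 4/3v^2 - 4/3v.
  leading term uv: subtract (7/6)·f_2 from 7/3uv - u - 4/3v^2 - 4/3v → -u - 4/3v^2 + 17/3v - 7/3
  leading term u: no divisor's leading term divides it; move -u to the remainder.
  leading term v^2: no divisor's leading term divides it; move -4/3v^2 to the remainder.
  leading term v: no divisor's leading term divides it; move 17/3v to the remainder.
  leading term 1: no divisor's leading term divides it; move -7/3 to the remainder.
  remainder -u - 4/3v^2 + 17/3v - 7/3 ≠ 0; add g_3 = -u - 4/3v^2 + 17/3v - 7/3 to the basis.

S(f_1,g_3): lcm = u^2. S = -4/3uv^2 + 17/3uv - 3u - 4/3v - 4/3.
  leading term uv^2: subtract (-2/3v)·f_2 from -4/3uv^2 + 17/3uv - 3u - 4/3v - 4/3 → 17/3uv - 3u - 4v^2 - 4/3
  leading term uv: subtract (17/6)·f_2 from 17/3uv - 3u - 4v^2 - 4/3 → -3u - 4v^2 + 17v - 7
  leading term u: subtract (3)·g_3 from -3u - 4v^2 + 17v - 7 → 0
  remainder 0.

S(f_2,g_3): lcm = uv. S = -4/3v^3 + 17/3v^2 - 16/3v + 1.
  leading term v^3: no divisor's leading term divides it; move -4/3v^3 to the remainder.
  leading term v^2: no divisor's leading term divides it; move 17/3v^2 to the remainder.
  leading term v: no divisor's leading term divides it; move -16/3v to the remainder.
  leading term 1: no divisor's leading term divides it; move 1 to the remainder.
  remainder -4/3v^3 + 17/3v^2 - 16/3v + 1 ≠ 0; add g_4 = -4/3v^3 + 17/3v^2 - 16/3v + 1 to the basis.

S(f_1,g_4): leading monomials are coprime, so the S-polynomial reduces to 0 (Buchberger's first criterion).
S(f_2,g_4): lcm = uv^3. S = 17/4uv^2 - 4uv + 3/4u - 3v^3 + v^2.
  leading term uv^2: subtract (17/8v)·f_2 from 17/4uv^2 - 4uv + 3/4u - 3v^3 + v^2 → -4uv + 3/4u - 3v^3 + 55/4v^2 - 17/4v
  leading term uv: subtract (-2)·f_2 from -4uv + 3/4u - 3v^3 + 55/4v^2 - 17/4v → 3/4u - 3v^3 + 55/4v^2 - 65/4v + 4
  leading term u: subtract (-3/4)·g_3 from 3/4u - 3v^3 + 55/4v^2 - 65/4v + 4 → -3v^3 + 51/4v^2 - 12v + 9/4
  leading term v^3: subtract (9/4)·g_4 from -3v^3 + 51/4v^2 - 12v + 9/4 → 0
  remainder 0.

S(g_3,g_4): leading monomials are coprime, so the S-polynomial reduces to 0 (Buchberger's first criterion).
Every S-polynomial of the final basis reduces to 0, so we have a Gröbner basis.
Inter-reduce: drop elements whose leading term is divisible by another's, tail-reduce, and make monic.

G = {u + 4/3v^2 - 17/3v + 7/3, v^3 - 17/4v^2 + 4v - 3/4}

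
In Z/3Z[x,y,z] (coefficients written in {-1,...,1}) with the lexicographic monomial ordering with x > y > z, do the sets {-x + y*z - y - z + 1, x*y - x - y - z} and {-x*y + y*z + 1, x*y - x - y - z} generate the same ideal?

Yes, the ideals are equal.

For a fixed monomial order, each ideal has a unique reduced Gröbner basis; comparing bases decides equality.
Buchberger on the first generating set:
f_1 = -x + y*z - y - z + 1, LT = x.
f_2 = x*y - x - y - z, LT = x*y.

S(f_1,f_2): lcm = x*y. S = x - y**2*z + y**2 + y*z + z.
  leading term x: subtract (-1)·f_1 from x - y**2*z + y**2 + y*z + z → -y**2*z + y**2 - y*z - y + 1
  leading term y**2*z: no divisor's leading term divides it; move -y**2*z to the remainder.
  leading term y**2: no divisor's leading term divides it; move y**2 to the remainder.
  leading term y*z: no divisor's leading term divides it; move -y*z to the remainder.
  leading term y: no divisor's leading term divides it; move -y to the remainder.
  leading term 1: no divisor's leading term divides it; move 1 to the remainder.
  remainder -y**2*z + y**2 - y*z - y + 1 ≠ 0; add g_3 = -y**2*z + y**2 - y*z - y + 1 to the basis.

S(f_1,g_3): leading monomials are coprime, so the S-polynomial reduces to 0 (Buchberger's first criterion).
S(f_2,g_3): lcm = x*y**2*z. S = x*y**2 + x*y*z - x*y + x - y**2*z - y*z**2.
  leading term x*y**2: subtract (-y**2)·f_1 from x*y**2 + x*y*z - x*y + x - y**2*z - y*z**2 → x*y*z - x*y + x + y**3*z - y**3 + y**2*z + y**2 - y*z**2
  leading term x*y*z: subtract (-y*z)·f_1 from x*y*z - x*y + x + y**3*z - y**3 + y**2*z + y**2 - y*z**2 → -x*y + x + y**3*z - y**3 + y**2*z**2 + y**2 + y*z**2 + y*z
  leading term x*y: subtract (y)·f_1 from -x*y + x + y**3*z - y**3 + y**2*z**2 + y**2 + y*z**2 + y*z → x + y**3*z - y**3 + y**2*z**2 - y**2*z - y**2 + y*z**2 - y*z - y
  leading term x: subtract (-1)·f_1 from x + y**3*z - y**3 + y**2*z**2 - y**2*z - y**2 + y*z**2 - y*z - y → y**3*z - y**3 + y**2*z**2 - y**2*z - y**2 + y*z**2 + y - z + 1
  leading term y**3*z: subtract (-y)·g_3 from y**3*z - y**3 + y**2*z**2 - y**2*z - y**2 + y*z**2 + y - z + 1 → y**2*z**2 + y**2*z + y**2 + y*z**2 - y - z + 1
  leading term y**2*z**2: subtract (-z)·g_3 from y**2*z**2 + y**2*z + y**2 + y*z**2 - y - z + 1 → -y**2*z + y**2 - y*z - y + 1
  leading term y**2*z: subtract (1)·g_3 from -y**2*z + y**2 - y*z - y + 1 → 0
  remainder 0.

Every S-polynomial of the final basis reduces to 0, so we have a Gröbner basis.
Inter-reduce: drop elements whose leading term is divisible by another's, tail-reduce, and make monic.
Reduced Gröbner basis: {x - y*z + y + z - 1, y**2*z - y**2 + y*z + y - 1}.

Buchberger on the second generating set:
h_1 = -x*y + y*z + 1, LT = x*y.
h_2 = x*y - x - y - z, LT = x*y.

S(h_1,h_2): lcm = x*y. S = x - y*z + y + z - 1.
  leading term x: no divisor's leading term divides it; move x to the remainder.
  leading term y*z: no divisor's leading term divides it; move -y*z to the remainder.
  leading term y: no divisor's leading term divides it; move y to the remainder.
  leading term z: no divisor's leading term divides it; move z to the remainder.
  leading term 1: no divisor's leading term divides it; move -1 to the remainder.
  remainder x - y*z + y + z - 1 ≠ 0; add k_3 = x - y*z + y + z - 1 to the basis.

S(h_1,k_3): lcm = x*y. S = y**2*z - y**2 + y*z + y - 1.
  leading term y**2*z: no divisor's leading term divides it; move y**2*z to the remainder.
  leading term y**2: no divisor's leading term divides it; move -y**2 to the remainder.
  leading term y*z: no divisor's leading term divides it; move y*z to the remainder.
  leading term y: no divisor's leading term divides it; move y to the remainder.
  leading term 1: no divisor's leading term divides it; move -1 to the remainder.
  remainder y**2*z - y**2 + y*z + y - 1 ≠ 0; add k_4 = y**2*z - y**2 + y*z + y - 1 to the basis.

S(h_2,k_3): lcm = x*y. S = -x + y**2*z - y**2 - y*z - z.
  leading term x: subtract (-1)·k_3 from -x + y**2*z - y**2 - y*z - z → y**2*z - y**2 + y*z + y - 1
  leading term y**2*z: subtract (1)·k_4 from y**2*z - y**2 + y*z + y - 1 → 0
  remainder 0.

S(h_1,k_4): lcm = x*y**2*z. S = x*y**2 - x*y*z - x*y + x - y**2*z**2 - y*z.
  leading term x*y**2: subtract (-y)·h_1 from x*y**2 - x*y*z - x*y + x - y**2*z**2 - y*z → -x*y*z - x*y + x - y**2*z**2 + y**2*z - y*z + y
  leading term x*y*z: subtract (z)·h_1 from -x*y*z - x*y + x - y**2*z**2 + y**2*z - y*z + y → -x*y + x - y**2*z**2 + y**2*z - y*z**2 - y*z + y - z
  leading term x*y: subtract (1)·h_1 from -x*y + x - y**2*z**2 + y**2*z - y*z**2 - y*z + y - z → x - y**2*z**2 + y**2*z - y*z**2 + y*z + y - z - 1
  leading term x: subtract (1)·k_3 from x - y**2*z**2 + y**2*z - y*z**2 + y*z + y - z - 1 → -y**2*z**2 + y**2*z - y*z**2 - y*z + z
  leading term y**2*z**2: subtract (-z)·k_4 from -y**2*z**2 + y**2*z - y*z**2 - y*z + z → 0
  remainder 0.

S(h_2,k_4): lcm = x*y**2*z. S = x*y**2 + x*y*z - x*y + x - y**2*z - y*z**2.
  leading term x*y**2: subtract (-y)·h_1 from x*y**2 + x*y*z - x*y + x - y**2*z - y*z**2 → x*y*z - x*y + x - y*z**2 + y
  leading term x*y*z: subtract (-z)·h_1 from x*y*z - x*y + x - y*z**2 + y → -x*y + x + y + z
  leading term x*y: subtract (1)·h_1 from -x*y + x + y + z → x - y*z + y + z - 1
  leading term x: subtract (1)·k_3 from x - y*z + y + z - 1 → 0
  remainder 0.

S(k_3,k_4): leading monomials are coprime, so the S-polynomial reduces to 0 (Buchberger's first criterion).
Every S-polynomial of the final basis reduces to 0, so we have a Gröbner basis.
Inter-reduce: drop elements whose leading term is divisible by another's, tail-reduce, and make monic.
Reduced Gröbner basis: {x - y*z + y + z - 1, y**2*z - y**2 + y*z + y - 1}.

The two bases agree; hence the ideals are identical.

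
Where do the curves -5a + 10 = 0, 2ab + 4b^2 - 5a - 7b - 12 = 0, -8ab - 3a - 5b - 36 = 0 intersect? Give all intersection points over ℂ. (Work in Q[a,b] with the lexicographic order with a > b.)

Compute a lex Gröbner basis by Buchberger's algorithm.
f_1 = -5a + 10, LT = a.
f_2 = 2ab - 5a + 4b^2 - 7b - 12, LT = ab.
f_3 = -8ab - 3a - 5b - 36, LT = ab.

S(f_1,f_2): lcm = ab. S = 5/2a - 2b^2 + 3/2b + 6.
  leading term a: subtract (-1/2)·f_1 from 5/2a - 2b^2 + 3/2b + 6 → -2b^2 + 3/2b + 11
  leading term b^2: no divisor's leading term divides it; move -2b^2 to the remainder.
  leading term b: no divisor's leading term divides it; move 3/2b to the remainder.
  leading term 1: no divisor's leading term divides it; move 11 to the remainder.
  remainder -2b^2 + 3/2b + 11 ≠ 0; add h_4 = -2b^2 + 3/2b + 11 to the basis.

S(f_1,f_3): lcm = ab. S = -3/8a - 21/8b - 9/2.
  leading term a: subtract (3/40)·f_1 from -3/8a - 21/8b - 9/2 → -21/8b - 21/4
  leading term b: no divisor's leading term divides it; move -21/8b to the remainder.
  leading term 1: no divisor's leading term divides it; move -21/4 to the remainder.
  remainder -21/8b - 21/4 ≠ 0; add h_5 = -21/8b - 21/4 to the basis.

S(f_2,f_3): lcm = ab. S = -23/8a + 2b^2 - 33/8b - 21/2.
  leading term a: subtract (23/40)·f_1 from -23/8a + 2b^2 - 33/8b - 21/2 → 2b^2 - 33/8b - 65/4
  leading term b^2: subtract (-1)·h_4 from 2b^2 - 33/8b - 65/4 → -21/8b - 21/4
  leading term b: subtract (1)·h_5 from -21/8b - 21/4 → 0
  remainder 0.

S(f_1,h_4): leading monomials are coprime, so the S-polynomial reduces to 0 (Buchberger's first criterion).
S(f_2,h_4): lcm = ab^2. S = -7/4ab + 11/2a + 2b^3 - 7/2b^2 - 6b.
  leading term ab: subtract (7/20b)·f_1 from -7/4ab + 11/2a + 2b^3 - 7/2b^2 - 6b → 11/2a + 2b^3 - 7/2b^2 - 19/2b
  leading term a: subtract (-11/10)·f_1 from 11/2a + 2b^3 - 7/2b^2 - 19/2b → 2b^3 - 7/2b^2 - 19/2b + 11
  leading term b^3: subtract (-b)·h_4 from 2b^3 - 7/2b^2 - 19/2b + 11 → -2b^2 + 3/2b + 11
  leading term b^2: subtract (1)·h_4 from -2b^2 + 3/2b + 11 → 0
  remainder 0.

S(f_3,h_4): lcm = ab^2. S = 9/8ab + 11/2a + 5/8b^2 + 9/2b.
  leading term ab: subtract (-9/40b)·f_1 from 9/8ab + 11/2a + 5/8b^2 + 9/2b → 11/2a + 5/8b^2 + 27/4b
  leading term a: subtract (-11/10)·f_1 from 11/2a + 5/8b^2 + 27/4b → 5/8b^2 + 27/4b + 11
  leading term b^2: subtract (-5/16)·h_4 from 5/8b^2 + 27/4b + 11 → 231/32b + 231/16
  leading term b: subtract (-11/4)·h_5 from 231/32b + 231/16 → 0
  remainder 0.

S(f_1,h_5): leading monomials are coprime, so the S-polynomial reduces to 0 (Buchberger's first criterion).
S(f_2,h_5): lcm = ab. S = -9/2a + 2b^2 - 7/2b - 6.
  leading term a: subtract (9/10)·f_1 from -9/2a + 2b^2 - 7/2b - 6 → 2b^2 - 7/2b - 15
  leading term b^2: subtract (-1)·h_4 from 2b^2 - 7/2b - 15 → -2b - 4
  leading term b: subtract (16/21)·h_5 from -2b - 4 → 0
  remainder 0.

S(f_3,h_5): lcm = ab. S = -13/8a + 5/8b + 9/2.
  leading term a: subtract (13/40)·f_1 from -13/8a + 5/8b + 9/2 → 5/8b + 5/4
  leading term b: subtract (-5/21)·h_5 from 5/8b + 5/4 → 0
  remainder 0.

S(h_4,h_5): lcm = b^2. S = -11/4b - 11/2.
  leading term b: subtract (22/21)·h_5 from -11/4b - 11/2 → 0
  remainder 0.

Every S-polynomial of the final basis reduces to 0, so we have a Gröbner basis.
Inter-reduce: drop elements whose leading term is divisible by another's, tail-reduce, and make monic.
Reduced Gröbner basis: {a - 2, b + 2}.

The lex basis is triangular: the last element involves only b. Solving b + 2 = 0 gives b ∈ {-2}; substituting each value into the earlier elements determines the remaining variables.
  b = -2: the earlier basis element becomes a - 2 = 0, giving a = 2 — point (2, -2).
Each listed point satisfies every original equation (direct substitution).
Zero-dimensionality of the ideal guarantees finitely many solutions over ℂ.

{(2, -2)}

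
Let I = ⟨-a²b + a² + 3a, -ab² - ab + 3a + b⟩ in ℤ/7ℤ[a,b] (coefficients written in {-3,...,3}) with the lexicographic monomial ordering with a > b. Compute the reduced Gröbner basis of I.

f_1 = -a²b + a² + 3a, LT = a²b.
f_2 = -ab² - ab + 3a + b, LT = ab².

S(f_1,f_2): lcm = a²b². S = -2a²b + 3a² - 2ab.
  leading term a²b: subtract (2)·f_1 from -2a²b + 3a² - 2ab → a² - 2ab + a
  leading term a²: no divisor's leading term divides it; move a² to the remainder.
  leading term ab: no divisor's leading term divides it; move -2ab to the remainder.
  leading term a: no divisor's leading term divides it; move a to the remainder.
  remainder a² - 2ab + a ≠ 0; add g_3 = a² - 2ab + a to the basis.

S(f_1,g_3): lcm = a²b. S = -a² + 2ab² - ab - 3a.
  leading term a²: subtract (-1)·g_3 from -a² + 2ab² - ab - 3a → 2ab² - 3ab - 2a
  leading term ab²: subtract (-2)·f_2 from 2ab² - 3ab - 2a → 2ab - 3a + 2b
  leading term ab: no divisor's leading term divides it; move 2ab to the remainder.
  leading term a: no divisor's leading term divides it; move -3a to the remainder.
  leading term b: no divisor's leading term divides it; move 2b to the remainder.
  remainder 2ab - 3a + 2b ≠ 0; add g_4 = 2ab - 3a + 2b to the basis.

S(f_2,g_3): lcm = a²b². S = a²b - 3a² + 2ab³ - ab² - ab.
  leading term a²b: subtract (-1)·f_1 from a²b - 3a² + 2ab³ - ab² - ab → -2a² + 2ab³ - ab² - ab + 3a
  leading term a²: subtract (-2)·g_3 from -2a² + 2ab³ - ab² - ab + 3a → 2ab³ - ab² + 2ab - 2a
  leading term ab³: subtract (-2b)·f_2 from 2ab³ - ab² + 2ab - 2a → -3ab² + ab - 2a + 2b²
  leading term ab²: subtract (3)·f_2 from -3ab² + ab - 2a + 2b² → -3ab + 3a + 2b² - 3b
  leading term ab: subtract (2)·g_4 from -3ab + 3a + 2b² - 3b → 2a + 2b²
  leading term a: no divisor's leading term divides it; move 2a to the remainder.
  leading term b²: no divisor's leading term divides it; move 2b² to the remainder.
  remainder 2a + 2b² ≠ 0; add g_5 = 2a + 2b² to the basis.

S(f_2,g_5): lcm = ab². S = ab - 3a - b⁴ - b.
  leading term ab: subtract (-3)·g_4 from ab - 3a - b⁴ - b → 2a - b⁴ - 2b
  leading term a: subtract (1)·g_5 from 2a - b⁴ - 2b → -b⁴ - 2b² - 2b
  leading term b⁴: no divisor's leading term divides it; move -b⁴ to the remainder.
  leading term b²: no divisor's leading term divides it; move -2b² to the remainder.
  leading term b: no divisor's leading term divides it; move -2b to the remainder.
  remainder -b⁴ - 2b² - 2b ≠ 0; add g_6 = -b⁴ - 2b² - 2b to the basis.

S(g_4,g_5): lcm = ab. S = 2a - b³ + b.
  leading term a: subtract (1)·g_5 from 2a - b³ + b → -b³ - 2b² + b
  leading term b³: no divisor's leading term divides it; move -b³ to the remainder.
  leading term b²: no divisor's leading term divides it; move -2b² to the remainder.
  leading term b: no divisor's leading term divides it; move b to the remainder.
  remainder -b³ - 2b² + b ≠ 0; add g_7 = -b³ - 2b² + b to the basis.

The other S-polynomials (S(f_1,g_4), S(f_2,g_4), S(g_3,g_4), S(f_1,g_5), S(g_3,g_5), S(f_1,g_6), S(f_2,g_6), S(g_3,g_6), S(g_4,g_6), S(g_5,g_6), S(f_1,g_7), S(f_2,g_7), S(g_3,g_7), S(g_4,g_7), S(g_5,g_7), S(g_6,g_7)) all reduce to 0 modulo the current basis, so we have a Gröbner basis.
Inter-reduce: drop elements whose leading term is divisible by another's, tail-reduce, and make monic.

G = {a + b², b³ + 2b² - b}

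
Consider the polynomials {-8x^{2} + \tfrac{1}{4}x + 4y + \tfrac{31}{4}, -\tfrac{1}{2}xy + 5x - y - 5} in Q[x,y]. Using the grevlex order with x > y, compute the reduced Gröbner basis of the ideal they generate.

G = {x^{2} - \tfrac{1}{32}x - \tfrac{1}{2}y - \tfrac{31}{32}, xy - 10x + 2y + 10, y^{2} + 60x - \tfrac{259}{16}y - 60}

f_1 = -8x^{2} + \tfrac{1}{4}x + 4y + \tfrac{31}{4}, LT = x^{2}.
f_2 = -\tfrac{1}{2}xy + 5x - y - 5, LT = xy.

S(f_1,f_2): lcm = x^{2}y. S = 10x^{2} - \tfrac{65}{32}xy - \tfrac{1}{2}y^{2} - 10x - \tfrac{31}{32}y.
  leading term x^{2}: subtract (-\tfrac{5}{4})·f_1 from 10x^{2} - \tfrac{65}{32}xy - \tfrac{1}{2}y^{2} - 10x - \tfrac{31}{32}y → -\tfrac{65}{32}xy - \tfrac{1}{2}y^{2} - \tfrac{155}{16}x + \tfrac{129}{32}y + \tfrac{155}{16}
  leading term xy: subtract (\tfrac{65}{16})·f_2 from -\tfrac{65}{32}xy - \tfrac{1}{2}y^{2} - \tfrac{155}{16}x + \tfrac{129}{32}y + \tfrac{155}{16} → -\tfrac{1}{2}y^{2} - 30x + \tfrac{259}{32}y + 30
  leading term y^{2}: no divisor's leading term divides it; move -\tfrac{1}{2}y^{2} to the remainder.
  leading term x: no divisor's leading term divides it; move -30x to the remainder.
  leading term y: no divisor's leading term divides it; move \tfrac{259}{32}y to the remainder.
  leading term 1: no divisor's leading term divides it; move 30 to the remainder.
  remainder -\tfrac{1}{2}y^{2} - 30x + \tfrac{259}{32}y + 30 ≠ 0; add g_3 = -\tfrac{1}{2}y^{2} - 30x + \tfrac{259}{32}y + 30 to the basis.

The other S-polynomials (S(f_1,g_3), S(f_2,g_3)) all reduce to 0 modulo the current basis, so we have a Gröbner basis.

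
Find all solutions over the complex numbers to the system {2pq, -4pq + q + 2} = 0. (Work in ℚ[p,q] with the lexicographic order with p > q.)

{(0, -2)}

Compute a lex Gröbner basis by Buchberger's algorithm.
f_1 = 2pq, LT = pq.
f_2 = -4pq + q + 2, LT = pq.

S(f_1,f_2): lcm = pq. S = ¼q + ½.
  leading term q: no divisor's leading term divides it; move ¼q to the remainder.
  leading term 1: no divisor's leading term divides it; move ½ to the remainder.
  remainder ¼q + ½ ≠ 0; add h_3 = ¼q + ½ to the basis.

S(f_1,h_3): lcm = pq. S = -2p.
  leading term p: no divisor's leading term divides it; move -2p to the remainder.
  remainder -2p ≠ 0; add h_4 = -2p to the basis.

The other S-polynomials (S(f_2,h_3), S(f_1,h_4), S(f_2,h_4), S(h_3,h_4)) all reduce to 0 modulo the current basis, so we have a Gröbner basis.
Inter-reduce: drop elements whose leading term is divisible by another's, tail-reduce, and make monic.
Reduced Gröbner basis: {p, q + 2}.

Elimination: the polynomial q + 2 lies in the elimination ideal for q, so q ∈ {-2}. For each such q, the remaining basis elements (now univariate) give the rest of the solution.
  q = -2: the earlier basis element becomes p = 0, giving p = 0 — point (0, -2).
Each listed point satisfies every original equation (direct substitution).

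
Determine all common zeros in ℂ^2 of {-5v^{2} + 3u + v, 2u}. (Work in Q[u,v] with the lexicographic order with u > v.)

Compute a lex Gröbner basis by Buchberger's algorithm.
f_1 = 3u - 5v^{2} + v, LT = u.
f_2 = 2u, LT = u.

S(f_1,f_2): lcm = u. S = -\tfrac{5}{3}v^{2} + \tfrac{1}{3}v.
  reduce S modulo (f_1, f_2):
  remainder -\tfrac{5}{3}v^{2} + \tfrac{1}{3}v ≠ 0; add h_3 = -\tfrac{5}{3}v^{2} + \tfrac{1}{3}v to the basis.

The other S-polynomials (S(f_1,h_3), S(f_2,h_3)) all reduce to 0 modulo the current basis, so we have a Gröbner basis.
Inter-reduce: drop elements whose leading term is divisible by another's, tail-reduce, and make monic.
Reduced Gröbner basis: {u, v^{2} - \tfrac{1}{5}v}.

Since the basis is lex-ordered, v^{2} - \tfrac{1}{5}v is univariate in v. Its roots are {0, 1/5}. Back-substituting each root into the other basis elements fixes the other coordinates.
  v = 0: the earlier basis element becomes u = 0, giving u = 0 — point (0, 0).
  v = 1/5: the earlier basis element becomes u = 0, giving u = 0 — point (0, 1/5).

{(0, 0), (0, 1/5)}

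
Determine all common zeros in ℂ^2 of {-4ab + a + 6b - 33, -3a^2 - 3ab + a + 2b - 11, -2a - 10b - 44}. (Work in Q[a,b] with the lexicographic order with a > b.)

Compute a lex Gröbner basis by Buchberger's algorithm.
f_1 = -4ab + a + 6b - 33, LT = ab.
f_2 = -3a^2 - 3ab + a + 2b - 11, LT = a^2.
f_3 = -2a - 10b - 44, LT = a.

S(f_1,f_2): lcm = a^2b. S = -1/4a^2 - ab^2 - 7/6ab + 33/4a + 2/3b^2 - 11/3b.
  leading term a^2: subtract (1/12)·f_2 from -1/4a^2 - ab^2 - 7/6ab + 33/4a + 2/3b^2 - 11/3b → -ab^2 - 11/12ab + 49/6a + 2/3b^2 - 23/6b + 11/12
  leading term ab^2: subtract (1/4b)·f_1 from -ab^2 - 11/12ab + 49/6a + 2/3b^2 - 23/6b + 11/12 → -7/6ab + 49/6a - 5/6b^2 + 53/12b + 11/12
  leading term ab: subtract (7/24)·f_1 from -7/6ab + 49/6a - 5/6b^2 + 53/12b + 11/12 → 63/8a - 5/6b^2 + 8/3b + 253/24
  leading term a: subtract (-63/16)·f_3 from 63/8a - 5/6b^2 + 8/3b + 253/24 → -5/6b^2 - 881/24b - 3905/24
  leading term b^2: no divisor's leading term divides it; move -5/6b^2 to the remainder.
  leading term b: no divisor's leading term divides it; move -881/24b to the remainder.
  leading term 1: no divisor's leading term divides it; move -3905/24 to the remainder.
  remainder -5/6b^2 - 881/24b - 3905/24 ≠ 0; add h_4 = -5/6b^2 - 881/24b - 3905/24 to the basis.

S(f_1,f_3): lcm = ab. S = -1/4a - 5b^2 - 47/2b + 33/4.
  leading term a: subtract (1/8)·f_3 from -1/4a - 5b^2 - 47/2b + 33/4 → -5b^2 - 89/4b + 55/4
  leading term b^2: subtract (6)·h_4 from -5b^2 - 89/4b + 55/4 → 198b + 990
  leading term b: no divisor's leading term divides it; move 198b to the remainder.
  leading term 1: no divisor's leading term divides it; move 990 to the remainder.
  remainder 198b + 990 ≠ 0; add h_5 = 198b + 990 to the basis.

The other S-polynomials (S(f_2,f_3), S(f_1,h_4), S(f_2,h_4), S(f_3,h_4), S(f_1,h_5), S(f_2,h_5), S(f_3,h_5), S(h_4,h_5)) all reduce to 0 modulo the current basis, so we have a Gröbner basis.
Inter-reduce: drop elements whose leading term is divisible by another's, tail-reduce, and make monic.
Reduced Gröbner basis: {a - 3, b + 5}.

From the last basis element, b + 5 = 0, so b takes values in {-5}. Each choice, substituted upward through the basis, yields the corresponding point(s) of the solution set.
  b = -5: the earlier basis element becomes a - 3 = 0, giving a = 3 — point (3, -5).
Substituting each solution back into the original system confirms all equations vanish.
Zero-dimensionality of the ideal guarantees finitely many solutions over ℂ.

{(3, -5)}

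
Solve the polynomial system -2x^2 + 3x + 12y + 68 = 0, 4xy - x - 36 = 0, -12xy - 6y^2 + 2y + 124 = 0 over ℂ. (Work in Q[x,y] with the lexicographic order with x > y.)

Compute a lex Gröbner basis by Buchberger's algorithm.
f_1 = -2x^2 + 3x + 12y + 68, LT = x^2.
f_2 = 4xy - x - 36, LT = xy.
f_3 = -12xy - 6y^2 + 2y + 124, LT = xy.

S(f_1,f_2): lcm = x^2y. S = 1/4x^2 - 3/2xy + 9x - 6y^2 - 34y.
  leading term x^2: subtract (-1/8)·f_1 from 1/4x^2 - 3/2xy + 9x - 6y^2 - 34y → -3/2xy + 75/8x - 6y^2 - 65/2y + 17/2
  leading term xy: subtract (-3/8)·f_2 from -3/2xy + 75/8x - 6y^2 - 65/2y + 17/2 → 9x - 6y^2 - 65/2y - 5
  leading term x: no divisor's leading term divides it; move 9x to the remainder.
  leading term y^2: no divisor's leading term divides it; move -6y^2 to the remainder.
  leading term y: no divisor's leading term divides it; move -65/2y to the remainder.
  leading term 1: no divisor's leading term divides it; move -5 to the remainder.
  remainder 9x - 6y^2 - 65/2y - 5 ≠ 0; add h_4 = 9x - 6y^2 - 65/2y - 5 to the basis.

S(f_1,f_3): lcm = x^2y. S = -1/2xy^2 - 4/3xy + 31/3x - 6y^2 - 34y.
  leading term xy^2: subtract (-1/8y)·f_2 from -1/2xy^2 - 4/3xy + 31/3x - 6y^2 - 34y → -35/24xy + 31/3x - 6y^2 - 77/2y
  leading term xy: subtract (-35/96)·f_2 from -35/24xy + 31/3x - 6y^2 - 77/2y → 319/32x - 6y^2 - 77/2y - 105/8
  leading term x: subtract (319/288)·h_4 from 319/32x - 6y^2 - 77/2y - 105/8 → 31/48y^2 - 1441/576y - 2185/288
  leading term y^2: no divisor's leading term divides it; move 31/48y^2 to the remainder.
  leading term y: no divisor's leading term divides it; move -1441/576y to the remainder.
  leading term 1: no divisor's leading term divides it; move -2185/288 to the remainder.
  remainder 31/48y^2 - 1441/576y - 2185/288 ≠ 0; add h_5 = 31/48y^2 - 1441/576y - 2185/288 to the basis.

S(f_2,f_3): lcm = xy. S = -1/4x - 1/2y^2 + 1/6y + 4/3.
  leading term x: subtract (-1/36)·h_4 from -1/4x - 1/2y^2 + 1/6y + 4/3 → -2/3y^2 - 53/72y + 43/36
  leading term y^2: subtract (-32/31)·h_5 from -2/3y^2 - 53/72y + 43/36 → -823/248y - 823/124
  leading term y: no divisor's leading term divides it; move -823/248y to the remainder.
  leading term 1: no divisor's leading term divides it; move -823/124 to the remainder.
  remainder -823/248y - 823/124 ≠ 0; add h_6 = -823/248y - 823/124 to the basis.

The other S-polynomials (S(f_1,h_4), S(f_2,h_4), S(f_3,h_4), S(f_1,h_5), S(f_2,h_5), S(f_3,h_5), S(h_4,h_5), S(f_1,h_6), S(f_2,h_6), S(f_3,h_6), S(h_4,h_6), S(h_5,h_6)) all reduce to 0 modulo the current basis, so we have a Gröbner basis.
Inter-reduce: drop elements whose leading term is divisible by another's, tail-reduce, and make monic.
Reduced Gröbner basis: {x + 4, y + 2}.

Since the basis is lex-ordered, y + 2 is univariate in y. Its roots are {-2}. Back-substituting each root into the other basis elements fixes the other coordinates.
  y = -2: the earlier basis element becomes x + 4 = 0, giving x = -4 — point (-4, -2).
Substituting each solution back into the original system confirms all equations vanish.

{(-4, -2)}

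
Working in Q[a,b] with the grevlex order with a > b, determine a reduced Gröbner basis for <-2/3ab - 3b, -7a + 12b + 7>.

f_1 = -2/3ab - 3b, LT = ab.
f_2 = -7a + 12b + 7, LT = a.

S(f_1,f_2): lcm = ab. S = 12/7b^2 + 11/2b.
  leading term b^2: no divisor's leading term divides it; move 12/7b^2 to the remainder.
  leading term b: no divisor's leading term divides it; move 11/2b to the remainder.
  remainder 12/7b^2 + 11/2b ≠ 0; add g_3 = 12/7b^2 + 11/2b to the basis.

S(f_1,g_3): lcm = ab^2. S = -77/24ab + 9/2b^2.
  leading term ab: subtract (77/16)·f_1 from -77/24ab + 9/2b^2 → 9/2b^2 + 231/16b
  leading term b^2: subtract (21/8)·g_3 from 9/2b^2 + 231/16b → 0
  remainder 0.

S(f_2,g_3): leading monomials are coprime, so the S-polynomial reduces to 0 (Buchberger's first criterion).
Every S-polynomial of the final basis reduces to 0, so we have a Gröbner basis.
Inter-reduce: drop elements whose leading term is divisible by another's, tail-reduce, and make monic.

G = {b^2 + 77/24b, a - 12/7b - 1}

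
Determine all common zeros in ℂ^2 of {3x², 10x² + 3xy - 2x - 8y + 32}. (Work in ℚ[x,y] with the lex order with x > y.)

Compute a lex Gröbner basis by Buchberger's algorithm.
f_1 = 3x², LT = x².
f_2 = 10x² + 3xy - 2x - 8y + 32, LT = x².

S(f_1,f_2): lcm = x². S = -3/10xy + ⅕x + ⅘y - 16/5.
  leading term xy: no divisor's leading term divides it; move -3/10xy to the remainder.
  leading term x: no divisor's leading term divides it; move ⅕x to the remainder.
  leading term y: no divisor's leading term divides it; move ⅘y to the remainder.
  leading term 1: no divisor's leading term divides it; move -16/5 to the remainder.
  remainder -3/10xy + ⅕x + ⅘y - 16/5 ≠ 0; add h_3 = -3/10xy + ⅕x + ⅘y - 16/5 to the basis.

S(f_1,h_3): lcm = x²y. S = ⅔x² + 8/3xy - 32/3x.
  leading term x²: subtract (2/9)·f_1 from ⅔x² + 8/3xy - 32/3x → 8/3xy - 32/3x
  leading term xy: subtract (-80/9)·h_3 from 8/3xy - 32/3x → -80/9x + 64/9y - 256/9
  leading term x: no divisor's leading term divides it; move -80/9x to the remainder.
  leading term y: no divisor's leading term divides it; move 64/9y to the remainder.
  leading term 1: no divisor's leading term divides it; move -256/9 to the remainder.
  remainder -80/9x + 64/9y - 256/9 ≠ 0; add h_4 = -80/9x + 64/9y - 256/9 to the basis.

S(h_3,h_4): lcm = xy. S = -⅔x + ⅘y² - 88/15y + 32/3.
  leading term x: subtract (3/40)·h_4 from -⅔x + ⅘y² - 88/15y + 32/3 → ⅘y² - 32/5y + 64/5
  leading term y²: no divisor's leading term divides it; move ⅘y² to the remainder.
  leading term y: no divisor's leading term divides it; move -32/5y to the remainder.
  leading term 1: no divisor's leading term divides it; move 64/5 to the remainder.
  remainder ⅘y² - 32/5y + 64/5 ≠ 0; add h_5 = ⅘y² - 32/5y + 64/5 to the basis.

The other S-polynomials (S(f_2,h_3), S(f_1,h_4), S(f_2,h_4), S(f_1,h_5), S(f_2,h_5), S(h_3,h_5), S(h_4,h_5)) all reduce to 0 modulo the current basis, so we have a Gröbner basis.
Inter-reduce: drop elements whose leading term is divisible by another's, tail-reduce, and make monic.
Reduced Gröbner basis: {x - ⅘y + 16/5, y² - 8y + 16}.

A lex Gröbner basis eliminates variables successively. Here y² - 8y + 16 depends only on y, with roots {4}; lifting each root through the earlier basis elements recovers the full solutions.
  y = 4: the earlier basis element becomes x = 0, giving x = 0 — point (0, 4).
Check: every point annihilates each of the original generators.

{(0, 4)}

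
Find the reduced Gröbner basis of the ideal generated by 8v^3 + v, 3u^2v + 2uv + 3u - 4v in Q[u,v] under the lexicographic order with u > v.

f_1 = 8v^3 + v, LT = v^3.
f_2 = 3u^2v + 2uv + 3u - 4v, LT = u^2v.

S(f_1,f_2): lcm = u^2v^3. S = 1/8u^2v - 2/3uv^3 - uv^2 + 4/3v^3.
  reduce S modulo (f_1, f_2):
  remainder -uv^2 - 1/8u ≠ 0; add g_3 = -uv^2 - 1/8u to the basis.

S(f_2,g_3): lcm = u^2v^2. S = -1/8u^2 + 2/3uv^2 + uv - 4/3v^2.
  reduce S modulo (f_1, f_2, g_3):
  remainder -1/8u^2 + uv - 1/12u - 4/3v^2 ≠ 0; add g_4 = -1/8u^2 + uv - 1/12u - 4/3v^2 to the basis.

The other S-polynomials (S(f_1,g_3), S(f_1,g_4), S(f_2,g_4), S(g_3,g_4)) all reduce to 0 modulo the current basis, so we have a Gröbner basis.
Inter-reduce: drop elements whose leading term is divisible by another's, tail-reduce, and make monic.

G = {u^2 - 8uv + 2/3u + 32/3v^2, uv^2 + 1/8u, v^3 + 1/8v}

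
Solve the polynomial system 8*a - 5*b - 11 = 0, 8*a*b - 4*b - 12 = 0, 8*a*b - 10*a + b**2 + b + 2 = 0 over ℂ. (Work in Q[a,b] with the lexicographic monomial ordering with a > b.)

Compute a lex Gröbner basis by Buchberger's algorithm.
f_1 = 8*a - 5*b - 11, LT = a.
f_2 = 8*a*b - 4*b - 12, LT = a*b.
f_3 = 8*a*b - 10*a + b**2 + b + 2, LT = a*b.

S(f_1,f_2): lcm = a*b. S = -5/8*b**2 - 7/8*b + 3/2.
  leading term b**2: no divisor's leading term divides it; move -5/8*b**2 to the remainder.
  leading term b: no divisor's leading term divides it; move -7/8*b to the remainder.
  leading term 1: no divisor's leading term divides it; move 3/2 to the remainder.
  remainder -5/8*b**2 - 7/8*b + 3/2 ≠ 0; add h_4 = -5/8*b**2 - 7/8*b + 3/2 to the basis.

S(f_1,f_3): lcm = a*b. S = 5/4*a - 3/4*b**2 - 3/2*b - 1/4.
  leading term a: subtract (5/32)·f_1 from 5/4*a - 3/4*b**2 - 3/2*b - 1/4 → -3/4*b**2 - 23/32*b + 47/32
  leading term b**2: subtract (6/5)·h_4 from -3/4*b**2 - 23/32*b + 47/32 → 53/160*b - 53/160
  leading term b: no divisor's leading term divides it; move 53/160*b to the remainder.
  leading term 1: no divisor's leading term divides it; move -53/160 to the remainder.
  remainder 53/160*b - 53/160 ≠ 0; add h_5 = 53/160*b - 53/160 to the basis.

The other S-polynomials (S(f_2,f_3), S(f_1,h_4), S(f_2,h_4), S(f_3,h_4), S(f_1,h_5), S(f_2,h_5), S(f_3,h_5), S(h_4,h_5)) all reduce to 0 modulo the current basis, so we have a Gröbner basis.
Inter-reduce: drop elements whose leading term is divisible by another's, tail-reduce, and make monic.
Reduced Gröbner basis: {a - 2, b - 1}.

Since the basis is lex-ordered, b - 1 is univariate in b. Its roots are {1}. Back-substituting each root into the other basis elements fixes the other coordinates.
  b = 1: the earlier basis element becomes a - 2 = 0, giving a = 2 — point (2, 1).
A lex Gröbner basis triangularizes the system, enabling back-substitution.

{(2, 1)}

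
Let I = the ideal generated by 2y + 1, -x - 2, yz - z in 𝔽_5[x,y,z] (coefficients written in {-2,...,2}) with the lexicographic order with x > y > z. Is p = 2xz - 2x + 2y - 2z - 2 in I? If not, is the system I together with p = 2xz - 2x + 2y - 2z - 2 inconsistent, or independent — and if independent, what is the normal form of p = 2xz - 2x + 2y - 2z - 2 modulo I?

First compute the reduced Gröbner basis of I by Buchberger's algorithm.
f_1 = 2y + 1, LT = y.
f_2 = -x - 2, LT = x.
f_3 = yz - z, LT = yz.

S(f_1,f_2): leading monomials are coprime, so the S-polynomial reduces to 0 (Buchberger's first criterion).
S(f_1,f_3): lcm = yz. S = -z.
  leading term z: no divisor's leading term divides it; move -z to the remainder.
  remainder -z ≠ 0; add h_4 = -z to the basis.

S(f_2,f_3): leading monomials are coprime, so the S-polynomial reduces to 0 (Buchberger's first criterion).
S(f_1,h_4): leading monomials are coprime, so the S-polynomial reduces to 0 (Buchberger's first criterion).
S(f_2,h_4): leading monomials are coprime, so the S-polynomial reduces to 0 (Buchberger's first criterion).
S(f_3,h_4): lcm = yz. S = -z.
  leading term z: subtract (1)·h_4 from -z → 0
  remainder 0.

Every S-polynomial of the final basis reduces to 0, so we have a Gröbner basis.
Inter-reduce: drop elements whose leading term is divisible by another's, tail-reduce, and make monic.
Reduced Gröbner basis: {x + 2, y - 2, z}.
Label its elements g_1 = x + 2, g_2 = y - 2, g_3 = z.

Reduce p = 2xz - 2x + 2y - 2z - 2 modulo G:
  leading term xz: subtract (2z)·g_1 from 2xz - 2x + 2y - 2z - 2 → -2x + 2y - z - 2
  leading term x: subtract (-2)·g_1 from -2x + 2y - z - 2 → 2y - z + 2
  leading term y: subtract (2)·g_2 from 2y - z + 2 → -z + 1
  leading term z: subtract (-1)·g_3 from -z + 1 → 1
  leading term 1: no divisor's leading term divides it; move 1 to the remainder.
  normal form = 1.
The normal form is nonzero, so p ∉ I. Since p minus its normal form lies in I, I + (p) = I + (r) where r = 1; decide whether this ideal is the whole ring.
Here r = 1 is a nonzero constant, hence a unit: 1 ∈ I + (p), the Gröbner basis of I + (p) is {1}, and the enlarged system has no common solution — adjoining p is inconsistent.

Adjoining 2xz - 2x + 2y - 2z - 2 makes the ideal the whole ring: the system is inconsistent.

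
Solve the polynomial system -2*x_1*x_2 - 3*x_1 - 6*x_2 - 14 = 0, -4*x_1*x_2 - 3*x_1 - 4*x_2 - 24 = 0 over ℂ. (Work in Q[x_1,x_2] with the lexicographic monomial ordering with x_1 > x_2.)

Compute a lex Gröbner basis by Buchberger's algorithm.
f_1 = -2*x_1*x_2 - 3*x_1 - 6*x_2 - 14, LT = x_1*x_2.
f_2 = -4*x_1*x_2 - 3*x_1 - 4*x_2 - 24, LT = x_1*x_2.

S(f_1,f_2): lcm = x_1*x_2. S = 3/4*x_1 + 2*x_2 + 1.
  reduce S modulo (f_1, f_2):
  remainder 3/4*x_1 + 2*x_2 + 1 ≠ 0; add h_3 = 3/4*x_1 + 2*x_2 + 1 to the basis.

S(f_1,h_3): lcm = x_1*x_2. S = 3/2*x_1 - 8/3*x_2**2 + 5/3*x_2 + 7.
  reduce S modulo (f_1, f_2, h_3):
  remainder -8/3*x_2**2 - 7/3*x_2 + 5 ≠ 0; add h_4 = -8/3*x_2**2 - 7/3*x_2 + 5 to the basis.

The other S-polynomials (S(f_2,h_3), S(f_1,h_4), S(f_2,h_4), S(h_3,h_4)) all reduce to 0 modulo the current basis, so we have a Gröbner basis.
Inter-reduce: drop elements whose leading term is divisible by another's, tail-reduce, and make monic.
Reduced Gröbner basis: {x_1 + 8/3*x_2 + 4/3, x_2**2 + 7/8*x_2 - 15/8}.

From the last basis element, x_2**2 + 7/8*x_2 - 15/8 = 0, so x_2 takes values in {-15/8, 1}. Each choice, substituted upward through the basis, yields the corresponding point(s) of the solution set.
  x_2 = -15/8: the earlier basis element becomes x_1 - 11/3 = 0, giving x_1 = 11/3 — point (11/3, -15/8).
  x_2 = 1: the earlier basis element becomes x_1 + 4 = 0, giving x_1 = -4 — point (-4, 1).

{(11/3, -15/8), (-4, 1)}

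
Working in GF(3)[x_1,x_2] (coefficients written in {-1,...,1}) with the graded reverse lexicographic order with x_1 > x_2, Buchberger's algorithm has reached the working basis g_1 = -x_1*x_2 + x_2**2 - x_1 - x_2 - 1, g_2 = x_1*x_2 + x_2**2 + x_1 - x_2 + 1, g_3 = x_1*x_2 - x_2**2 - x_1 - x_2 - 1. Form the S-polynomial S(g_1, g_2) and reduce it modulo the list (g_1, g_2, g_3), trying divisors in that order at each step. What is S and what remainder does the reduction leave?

S(g_1, g_2) = x_2**2 - x_2; remainder on division = x_2**2 - x_2.

lcm(LM(g_1), LM(g_2)) = x_1*x_2.
S = (lcm/LT(g_1))·g_1 − (lcm/LT(g_2))·g_2 = x_2**2 - x_2.
Reduce S modulo (g_1, g_2, g_3) in that order:
  leading term x_2**2: no divisor's leading term divides it; move x_2**2 to the remainder.
  leading term x_2: no divisor's leading term divides it; move -x_2 to the remainder.
The remainder x_2**2 - x_2 is nonzero, so it would be added as the next basis element.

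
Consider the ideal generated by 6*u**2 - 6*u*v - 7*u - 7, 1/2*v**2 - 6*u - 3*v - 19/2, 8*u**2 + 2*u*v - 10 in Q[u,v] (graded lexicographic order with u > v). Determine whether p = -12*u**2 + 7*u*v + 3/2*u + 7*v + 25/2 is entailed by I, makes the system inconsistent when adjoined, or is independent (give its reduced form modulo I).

First compute the reduced Gröbner basis of I by Buchberger's algorithm.
f_1 = 6*u**2 - 6*u*v - 7*u - 7, LT = u**2.
f_2 = 1/2*v**2 - 6*u - 3*v - 19/2, LT = v**2.
f_3 = 8*u**2 + 2*u*v - 10, LT = u**2.

S(f_1,f_3): lcm = u**2. S = -5/4*u*v - 7/6*u + 1/12.
  leading term u*v: no divisor's leading term divides it; move -5/4*u*v to the remainder.
  leading term u: no divisor's leading term divides it; move -7/6*u to the remainder.
  leading term 1: no divisor's leading term divides it; move 1/12 to the remainder.
  remainder -5/4*u*v - 7/6*u + 1/12 ≠ 0; add h_4 = -5/4*u*v - 7/6*u + 1/12 to the basis.

S(f_1,h_4): lcm = u**2*v. S = -u*v**2 - 14/15*u**2 - 7/6*u*v + 1/15*u - 7/6*v.
  leading term u*v**2: subtract (-2*u)·f_2 from -u*v**2 - 14/15*u**2 - 7/6*u*v + 1/15*u - 7/6*v → -194/15*u**2 - 43/6*u*v - 284/15*u - 7/6*v
  leading term u**2: subtract (-97/45)·f_1 from -194/15*u**2 - 43/6*u*v - 284/15*u - 7/6*v → -201/10*u*v - 1531/45*u - 7/6*v - 679/45
  leading term u*v: subtract (402/25)·h_4 from -201/10*u*v - 1531/45*u - 7/6*v - 679/45 → -3434/225*u - 7/6*v - 7393/450
  leading term u: no divisor's leading term divides it; move -3434/225*u to the remainder.
  leading term v: no divisor's leading term divides it; move -7/6*v to the remainder.
  leading term 1: no divisor's leading term divides it; move -7393/450 to the remainder.
  remainder -3434/225*u - 7/6*v - 7393/450 ≠ 0; add h_5 = -3434/225*u - 7/6*v - 7393/450 to the basis.

S(f_2,h_4): lcm = u*v**2. S = -12*u**2 - 104/15*u*v - 19*u + 1/15*v.
  leading term u**2: subtract (-2)·f_1 from -12*u**2 - 104/15*u*v - 19*u + 1/15*v → -284/15*u*v - 33*u + 1/15*v - 14
  leading term u*v: subtract (1136/75)·h_4 from -284/15*u*v - 33*u + 1/15*v - 14 → -3449/225*u + 1/15*v - 3434/225
  leading term u: subtract (3449/3434)·h_5 from -3449/225*u + 1/15*v - 3434/225 → 127583/103020*v + 127583/103020
  leading term v: no divisor's leading term divides it; move 127583/103020*v to the remainder.
  leading term 1: no divisor's leading term divides it; move 127583/103020 to the remainder.
  remainder 127583/103020*v + 127583/103020 ≠ 0; add h_6 = 127583/103020*v + 127583/103020 to the basis.

The other S-polynomials (S(f_1,f_2), S(f_2,f_3), S(f_3,h_4), S(f_1,h_5), S(f_2,h_5), S(f_3,h_5), S(h_4,h_5), S(f_1,h_6), S(f_2,h_6), S(f_3,h_6), S(h_4,h_6), S(h_5,h_6)) all reduce to 0 modulo the current basis, so we have a Gröbner basis.
Inter-reduce: drop elements whose leading term is divisible by another's, tail-reduce, and make monic.
Reduced Gröbner basis: {u + 1, v + 1}.
Label its elements g_1 = u + 1, g_2 = v + 1.

Reduce p = -12*u**2 + 7*u*v + 3/2*u + 7*v + 25/2 modulo G:
  leading term u**2: subtract (-12*u)·g_1 from -12*u**2 + 7*u*v + 3/2*u + 7*v + 25/2 → 7*u*v + 27/2*u + 7*v + 25/2
  leading term u*v: subtract (7*v)·g_1 from 7*u*v + 27/2*u + 7*v + 25/2 → 27/2*u + 25/2
  leading term u: subtract (27/2)·g_1 from 27/2*u + 25/2 → -1
  leading term 1: no divisor's leading term divides it; move -1 to the remainder.
  normal form = -1.
The normal form is nonzero, so p ∉ I. Since p minus its normal form lies in I, I + (p) = I + (r) where r = -1; decide whether this ideal is the whole ring.
Here r = -1 is a nonzero constant, hence a unit: 1 ∈ I + (p), the Gröbner basis of I + (p) is {1}, and the enlarged system has no common solution — adjoining p is inconsistent.

Adjoining -12*u**2 + 7*u*v + 3/2*u + 7*v + 25/2 makes the ideal the whole ring: the system is inconsistent.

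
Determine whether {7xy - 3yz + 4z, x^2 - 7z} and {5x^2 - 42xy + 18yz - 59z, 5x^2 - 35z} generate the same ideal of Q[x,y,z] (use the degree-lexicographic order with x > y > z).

Two ideals are equal iff their reduced Gröbner bases coincide (the reduced basis is unique for a fixed ordering).
Buchberger on the first generating set:
f_1 = 7xy - 3yz + 4z, LT = xy.
f_2 = x^2 - 7z, LT = x^2.

S(f_1,f_2): lcm = x^2y. S = -3/7xyz + 4/7xz + 7yz.
  leading term xyz: subtract (-3/49z)·f_1 from -3/7xyz + 4/7xz + 7yz → -9/49yz^2 + 4/7xz + 7yz + 12/49z^2
  leading term yz^2: no divisor's leading term divides it; move -9/49yz^2 to the remainder.
  leading term xz: no divisor's leading term divides it; move 4/7xz to the remainder.
  leading term yz: no divisor's leading term divides it; move 7yz to the remainder.
  leading term z^2: no divisor's leading term divides it; move 12/49z^2 to the remainder.
  remainder -9/49yz^2 + 4/7xz + 7yz + 12/49z^2 ≠ 0; add g_3 = -9/49yz^2 + 4/7xz + 7yz + 12/49z^2 to the basis.

S(f_1,g_3): lcm = xyz^2. S = -3/7yz^3 + 28/9x^2z + 343/9xyz + 4/3xz^2 + 4/7z^3.
  leading term yz^3: subtract (7/3z)·g_3 from -3/7yz^3 + 28/9x^2z + 343/9xyz + 4/3xz^2 + 4/7z^3 → 28/9x^2z + 343/9xyz - 49/3yz^2
  leading term x^2z: subtract (28/9z)·f_2 from 28/9x^2z + 343/9xyz - 49/3yz^2 → 343/9xyz - 49/3yz^2 + 196/9z^2
  leading term xyz: subtract (49/9z)·f_1 from 343/9xyz - 49/3yz^2 + 196/9z^2 → 0
  remainder 0.

S(f_2,g_3): leading monomials are coprime, so the S-polynomial reduces to 0 (Buchberger's first criterion).
Every S-polynomial of the final basis reduces to 0, so we have a Gröbner basis.
Inter-reduce: drop elements whose leading term is divisible by another's, tail-reduce, and make monic.
Reduced Gröbner basis: {yz^2 - 28/9xz - 343/9yz - 4/3z^2, x^2 - 7z, xy - 3/7yz + 4/7z}.

Buchberger on the second generating set:
h_1 = 5x^2 - 42xy + 18yz - 59z, LT = x^2.
h_2 = 5x^2 - 35z, LT = x^2.

S(h_1,h_2): lcm = x^2. S = -42/5xy + 18/5yz - 24/5z.
  leading term xy: no divisor's leading term divides it; move -42/5xy to the remainder.
  leading term yz: no divisor's leading term divides it; move 18/5yz to the remainder.
  leading term z: no divisor's leading term divides it; move -24/5z to the remainder.
  remainder -42/5xy + 18/5yz - 24/5z ≠ 0; add k_3 = -42/5xy + 18/5yz - 24/5z to the basis.

S(h_1,k_3): lcm = x^2y. S = -42/5xy^2 + 3/7xyz + 18/5y^2z - 4/7xz - 59/5yz.
  leading term xy^2: subtract (y)·k_3 from -42/5xy^2 + 3/7xyz + 18/5y^2z - 4/7xz - 59/5yz → 3/7xyz - 4/7xz - 7yz
  leading term xyz: subtract (-5/98z)·k_3 from 3/7xyz - 4/7xz - 7yz → 9/49yz^2 - 4/7xz - 7yz - 12/49z^2
  leading term yz^2: no divisor's leading term divides it; move 9/49yz^2 to the remainder.
  leading term xz: no divisor's leading term divides it; move -4/7xz to the remainder.
  leading term yz: no divisor's leading term divides it; move -7yz to the remainder.
  leading term z^2: no divisor's leading term divides it; move -12/49z^2 to the remainder.
  remainder 9/49yz^2 - 4/7xz - 7yz - 12/49z^2 ≠ 0; add k_4 = 9/49yz^2 - 4/7xz - 7yz - 12/49z^2 to the basis.

S(h_2,k_3): lcm = x^2y. S = 3/7xyz - 4/7xz - 7yz.
  leading term xyz: subtract (-5/98z)·k_3 from 3/7xyz - 4/7xz - 7yz → 9/49yz^2 - 4/7xz - 7yz - 12/49z^2
  leading term yz^2: subtract (1)·k_4 from 9/49yz^2 - 4/7xz - 7yz - 12/49z^2 → 0
  remainder 0.

S(h_1,k_4): leading monomials are coprime, so the S-polynomial reduces to 0 (Buchberger's first criterion).
S(h_2,k_4): leading monomials are coprime, so the S-polynomial reduces to 0 (Buchberger's first criterion).
S(k_3,k_4): lcm = xyz^2. S = -3/7yz^3 + 28/9x^2z + 343/9xyz + 4/3xz^2 + 4/7z^3.
  leading term yz^3: subtract (-7/3z)·k_4 from -3/7yz^3 + 28/9x^2z + 343/9xyz + 4/3xz^2 + 4/7z^3 → 28/9x^2z + 343/9xyz - 49/3yz^2
  leading term x^2z: subtract (28/45z)·h_1 from 28/9x^2z + 343/9xyz - 49/3yz^2 → 2891/45xyz - 413/15yz^2 + 1652/45z^2
  leading term xyz: subtract (-413/54z)·k_3 from 2891/45xyz - 413/15yz^2 + 1652/45z^2 → 0
  remainder 0.

Every S-polynomial of the final basis reduces to 0, so we have a Gröbner basis.
Inter-reduce: drop elements whose leading term is divisible by another's, tail-reduce, and make monic.
Reduced Gröbner basis: {yz^2 - 28/9xz - 343/9yz - 4/3z^2, x^2 - 7z, xy - 3/7yz + 4/7z}.

Same reduced basis, so the two generating sets span the same ideal.

Yes, the ideals are equal.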